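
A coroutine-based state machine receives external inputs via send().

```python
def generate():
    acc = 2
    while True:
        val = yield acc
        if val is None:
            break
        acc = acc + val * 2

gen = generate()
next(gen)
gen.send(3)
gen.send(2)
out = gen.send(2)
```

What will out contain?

Step 1: next() -> yield acc=2.
Step 2: send(3) -> val=3, acc = 2 + 3*2 = 8, yield 8.
Step 3: send(2) -> val=2, acc = 8 + 2*2 = 12, yield 12.
Step 4: send(2) -> val=2, acc = 12 + 2*2 = 16, yield 16.
Therefore out = 16.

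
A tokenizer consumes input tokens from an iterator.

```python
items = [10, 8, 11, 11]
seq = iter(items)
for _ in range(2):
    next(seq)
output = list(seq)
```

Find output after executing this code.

Step 1: Create iterator over [10, 8, 11, 11].
Step 2: Advance 2 positions (consuming [10, 8]).
Step 3: list() collects remaining elements: [11, 11].
Therefore output = [11, 11].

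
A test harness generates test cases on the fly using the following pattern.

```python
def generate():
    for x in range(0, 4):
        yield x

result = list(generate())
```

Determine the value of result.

Step 1: The generator yields each value from range(0, 4).
Step 2: list() consumes all yields: [0, 1, 2, 3].
Therefore result = [0, 1, 2, 3].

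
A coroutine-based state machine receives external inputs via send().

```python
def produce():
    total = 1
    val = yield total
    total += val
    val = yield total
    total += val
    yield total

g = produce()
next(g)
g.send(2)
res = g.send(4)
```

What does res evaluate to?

Step 1: next() -> yield total=1.
Step 2: send(2) -> val=2, total = 1+2 = 3, yield 3.
Step 3: send(4) -> val=4, total = 3+4 = 7, yield 7.
Therefore res = 7.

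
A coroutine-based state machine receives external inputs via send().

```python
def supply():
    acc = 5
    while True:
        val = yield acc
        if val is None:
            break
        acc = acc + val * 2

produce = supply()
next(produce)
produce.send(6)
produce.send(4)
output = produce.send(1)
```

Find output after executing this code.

Step 1: next() -> yield acc=5.
Step 2: send(6) -> val=6, acc = 5 + 6*2 = 17, yield 17.
Step 3: send(4) -> val=4, acc = 17 + 4*2 = 25, yield 25.
Step 4: send(1) -> val=1, acc = 25 + 1*2 = 27, yield 27.
Therefore output = 27.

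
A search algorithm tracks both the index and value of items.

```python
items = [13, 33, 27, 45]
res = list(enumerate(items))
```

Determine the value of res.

Step 1: enumerate pairs each element with its index:
  (0, 13)
  (1, 33)
  (2, 27)
  (3, 45)
Therefore res = [(0, 13), (1, 33), (2, 27), (3, 45)].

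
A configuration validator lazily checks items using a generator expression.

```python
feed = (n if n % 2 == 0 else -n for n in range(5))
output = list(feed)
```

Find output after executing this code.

Step 1: For each n in range(5), yield n if even, else -n:
  n=0: even, yield 0
  n=1: odd, yield -1
  n=2: even, yield 2
  n=3: odd, yield -3
  n=4: even, yield 4
Therefore output = [0, -1, 2, -3, 4].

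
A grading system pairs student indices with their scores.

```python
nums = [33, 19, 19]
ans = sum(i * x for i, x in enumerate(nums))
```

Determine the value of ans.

Step 1: Compute i * x for each (i, x) in enumerate([33, 19, 19]):
  i=0, x=33: 0*33 = 0
  i=1, x=19: 1*19 = 19
  i=2, x=19: 2*19 = 38
Step 2: sum = 0 + 19 + 38 = 57.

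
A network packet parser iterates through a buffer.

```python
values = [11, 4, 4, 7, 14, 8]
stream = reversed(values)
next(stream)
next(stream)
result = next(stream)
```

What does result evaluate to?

Step 1: reversed([11, 4, 4, 7, 14, 8]) gives iterator: [8, 14, 7, 4, 4, 11].
Step 2: First next() = 8, second next() = 14.
Step 3: Third next() = 7.
Therefore result = 7.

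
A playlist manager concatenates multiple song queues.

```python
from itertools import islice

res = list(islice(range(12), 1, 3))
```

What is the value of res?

Step 1: islice(range(12), 1, 3) takes elements at indices [1, 3).
Step 2: Elements: [1, 2].
Therefore res = [1, 2].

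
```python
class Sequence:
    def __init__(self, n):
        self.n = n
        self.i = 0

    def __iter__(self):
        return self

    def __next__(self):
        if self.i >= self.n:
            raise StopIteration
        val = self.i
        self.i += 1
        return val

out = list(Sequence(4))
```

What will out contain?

Step 1: Sequence(4) creates an iterator counting 0 to 3.
Step 2: list() consumes all values: [0, 1, 2, 3].
Therefore out = [0, 1, 2, 3].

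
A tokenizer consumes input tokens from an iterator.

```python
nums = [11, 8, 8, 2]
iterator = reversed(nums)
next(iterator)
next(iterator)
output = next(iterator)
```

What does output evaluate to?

Step 1: reversed([11, 8, 8, 2]) gives iterator: [2, 8, 8, 11].
Step 2: First next() = 2, second next() = 8.
Step 3: Third next() = 8.
Therefore output = 8.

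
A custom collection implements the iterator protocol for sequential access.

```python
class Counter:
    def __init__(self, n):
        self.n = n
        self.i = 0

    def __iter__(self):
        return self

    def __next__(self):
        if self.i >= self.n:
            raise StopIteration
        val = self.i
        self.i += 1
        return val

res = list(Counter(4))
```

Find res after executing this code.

Step 1: Counter(4) creates an iterator counting 0 to 3.
Step 2: list() consumes all values: [0, 1, 2, 3].
Therefore res = [0, 1, 2, 3].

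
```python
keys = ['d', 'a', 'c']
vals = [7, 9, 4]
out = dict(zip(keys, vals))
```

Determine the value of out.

Step 1: zip pairs keys with values:
  'd' -> 7
  'a' -> 9
  'c' -> 4
Therefore out = {'d': 7, 'a': 9, 'c': 4}.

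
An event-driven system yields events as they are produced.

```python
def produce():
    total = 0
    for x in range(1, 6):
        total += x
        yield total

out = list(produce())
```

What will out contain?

Step 1: Generator accumulates running sum:
  x=1: total = 1, yield 1
  x=2: total = 3, yield 3
  x=3: total = 6, yield 6
  x=4: total = 10, yield 10
  x=5: total = 15, yield 15
Therefore out = [1, 3, 6, 10, 15].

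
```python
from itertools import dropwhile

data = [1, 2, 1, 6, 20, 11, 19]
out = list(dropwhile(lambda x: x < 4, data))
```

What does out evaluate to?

Step 1: dropwhile drops elements while < 4:
  1 < 4: dropped
  2 < 4: dropped
  1 < 4: dropped
  6: kept (dropping stopped)
Step 2: Remaining elements kept regardless of condition.
Therefore out = [6, 20, 11, 19].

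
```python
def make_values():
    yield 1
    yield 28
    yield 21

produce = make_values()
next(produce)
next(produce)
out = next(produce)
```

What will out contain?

Step 1: make_values() creates a generator.
Step 2: next(produce) yields 1 (consumed and discarded).
Step 3: next(produce) yields 28 (consumed and discarded).
Step 4: next(produce) yields 21, assigned to out.
Therefore out = 21.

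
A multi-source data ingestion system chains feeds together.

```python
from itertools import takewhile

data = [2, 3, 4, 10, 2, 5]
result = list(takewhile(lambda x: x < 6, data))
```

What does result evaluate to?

Step 1: takewhile stops at first element >= 6:
  2 < 6: take
  3 < 6: take
  4 < 6: take
  10 >= 6: stop
Therefore result = [2, 3, 4].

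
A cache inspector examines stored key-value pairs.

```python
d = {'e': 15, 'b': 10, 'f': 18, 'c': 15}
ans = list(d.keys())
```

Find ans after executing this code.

Step 1: d.keys() returns the dictionary keys in insertion order.
Therefore ans = ['e', 'b', 'f', 'c'].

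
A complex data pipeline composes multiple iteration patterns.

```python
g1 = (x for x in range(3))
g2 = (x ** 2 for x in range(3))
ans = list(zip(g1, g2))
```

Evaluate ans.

Step 1: g1 produces [0, 1, 2].
Step 2: g2 produces [0, 1, 4].
Step 3: zip pairs them: [(0, 0), (1, 1), (2, 4)].
Therefore ans = [(0, 0), (1, 1), (2, 4)].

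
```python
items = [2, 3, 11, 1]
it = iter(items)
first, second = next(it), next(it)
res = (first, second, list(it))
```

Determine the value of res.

Step 1: Create iterator over [2, 3, 11, 1].
Step 2: first = 2, second = 3.
Step 3: Remaining elements: [11, 1].
Therefore res = (2, 3, [11, 1]).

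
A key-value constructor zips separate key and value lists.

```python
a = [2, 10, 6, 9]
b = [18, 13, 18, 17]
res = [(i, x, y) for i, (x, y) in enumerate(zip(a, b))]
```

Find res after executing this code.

Step 1: enumerate(zip(a, b)) gives index with paired elements:
  i=0: (2, 18)
  i=1: (10, 13)
  i=2: (6, 18)
  i=3: (9, 17)
Therefore res = [(0, 2, 18), (1, 10, 13), (2, 6, 18), (3, 9, 17)].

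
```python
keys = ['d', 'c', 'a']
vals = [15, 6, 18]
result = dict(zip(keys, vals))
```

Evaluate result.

Step 1: zip pairs keys with values:
  'd' -> 15
  'c' -> 6
  'a' -> 18
Therefore result = {'d': 15, 'c': 6, 'a': 18}.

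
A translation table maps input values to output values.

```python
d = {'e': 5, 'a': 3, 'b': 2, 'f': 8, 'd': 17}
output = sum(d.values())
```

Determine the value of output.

Step 1: d.values() = [5, 3, 2, 8, 17].
Step 2: sum = 35.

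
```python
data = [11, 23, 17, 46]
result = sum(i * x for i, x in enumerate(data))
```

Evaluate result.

Step 1: Compute i * x for each (i, x) in enumerate([11, 23, 17, 46]):
  i=0, x=11: 0*11 = 0
  i=1, x=23: 1*23 = 23
  i=2, x=17: 2*17 = 34
  i=3, x=46: 3*46 = 138
Step 2: sum = 0 + 23 + 34 + 138 = 195.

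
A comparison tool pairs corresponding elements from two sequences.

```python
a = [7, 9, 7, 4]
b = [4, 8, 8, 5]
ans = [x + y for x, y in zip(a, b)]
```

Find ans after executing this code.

Step 1: Add corresponding elements:
  7 + 4 = 11
  9 + 8 = 17
  7 + 8 = 15
  4 + 5 = 9
Therefore ans = [11, 17, 15, 9].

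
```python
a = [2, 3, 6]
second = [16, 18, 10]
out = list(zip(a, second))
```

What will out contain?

Step 1: zip pairs elements at same index:
  Index 0: (2, 16)
  Index 1: (3, 18)
  Index 2: (6, 10)
Therefore out = [(2, 16), (3, 18), (6, 10)].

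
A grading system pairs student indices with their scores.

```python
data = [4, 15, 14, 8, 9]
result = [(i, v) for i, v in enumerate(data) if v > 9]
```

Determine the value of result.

Step 1: Filter enumerate([4, 15, 14, 8, 9]) keeping v > 9:
  (0, 4): 4 <= 9, excluded
  (1, 15): 15 > 9, included
  (2, 14): 14 > 9, included
  (3, 8): 8 <= 9, excluded
  (4, 9): 9 <= 9, excluded
Therefore result = [(1, 15), (2, 14)].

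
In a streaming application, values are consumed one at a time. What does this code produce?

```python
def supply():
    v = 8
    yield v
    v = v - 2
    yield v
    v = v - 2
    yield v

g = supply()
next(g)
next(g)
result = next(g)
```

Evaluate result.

Step 1: Trace through generator execution:
  Yield 1: v starts at 8, yield 8
  Yield 2: v = 8 - 2 = 6, yield 6
  Yield 3: v = 6 - 2 = 4, yield 4
Step 2: First next() gets 8, second next() gets the second value, third next() yields 4.
Therefore result = 4.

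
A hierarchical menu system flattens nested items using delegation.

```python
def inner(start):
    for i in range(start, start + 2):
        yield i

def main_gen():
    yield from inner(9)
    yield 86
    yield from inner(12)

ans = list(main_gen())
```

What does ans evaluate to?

Step 1: main_gen() delegates to inner(9):
  yield 9
  yield 10
Step 2: yield 86
Step 3: Delegates to inner(12):
  yield 12
  yield 13
Therefore ans = [9, 10, 86, 12, 13].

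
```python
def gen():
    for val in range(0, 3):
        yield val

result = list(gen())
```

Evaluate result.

Step 1: The generator yields each value from range(0, 3).
Step 2: list() consumes all yields: [0, 1, 2].
Therefore result = [0, 1, 2].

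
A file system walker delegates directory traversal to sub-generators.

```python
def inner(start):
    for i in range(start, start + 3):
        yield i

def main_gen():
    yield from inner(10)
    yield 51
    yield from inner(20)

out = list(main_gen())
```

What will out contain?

Step 1: main_gen() delegates to inner(10):
  yield 10
  yield 11
  yield 12
Step 2: yield 51
Step 3: Delegates to inner(20):
  yield 20
  yield 21
  yield 22
Therefore out = [10, 11, 12, 51, 20, 21, 22].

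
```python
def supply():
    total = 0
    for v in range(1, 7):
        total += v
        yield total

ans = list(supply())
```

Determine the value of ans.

Step 1: Generator accumulates running sum:
  v=1: total = 1, yield 1
  v=2: total = 3, yield 3
  v=3: total = 6, yield 6
  v=4: total = 10, yield 10
  v=5: total = 15, yield 15
  v=6: total = 21, yield 21
Therefore ans = [1, 3, 6, 10, 15, 21].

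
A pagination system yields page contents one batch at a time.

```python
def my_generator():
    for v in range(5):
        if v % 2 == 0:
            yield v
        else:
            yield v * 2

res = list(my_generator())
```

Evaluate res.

Step 1: For each v in range(5), yield v if even, else v*2:
  v=0 (even): yield 0
  v=1 (odd): yield 1*2 = 2
  v=2 (even): yield 2
  v=3 (odd): yield 3*2 = 6
  v=4 (even): yield 4
Therefore res = [0, 2, 2, 6, 4].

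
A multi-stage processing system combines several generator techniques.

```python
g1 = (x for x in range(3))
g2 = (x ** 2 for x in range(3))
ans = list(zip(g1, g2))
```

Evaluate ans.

Step 1: g1 produces [0, 1, 2].
Step 2: g2 produces [0, 1, 4].
Step 3: zip pairs them: [(0, 0), (1, 1), (2, 4)].
Therefore ans = [(0, 0), (1, 1), (2, 4)].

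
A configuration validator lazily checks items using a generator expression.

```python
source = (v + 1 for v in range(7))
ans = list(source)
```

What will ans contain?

Step 1: For each v in range(7), compute v+1:
  v=0: 0+1 = 1
  v=1: 1+1 = 2
  v=2: 2+1 = 3
  v=3: 3+1 = 4
  v=4: 4+1 = 5
  v=5: 5+1 = 6
  v=6: 6+1 = 7
Therefore ans = [1, 2, 3, 4, 5, 6, 7].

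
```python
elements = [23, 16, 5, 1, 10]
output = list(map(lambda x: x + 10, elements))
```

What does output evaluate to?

Step 1: Apply lambda x: x + 10 to each element:
  23 -> 33
  16 -> 26
  5 -> 15
  1 -> 11
  10 -> 20
Therefore output = [33, 26, 15, 11, 20].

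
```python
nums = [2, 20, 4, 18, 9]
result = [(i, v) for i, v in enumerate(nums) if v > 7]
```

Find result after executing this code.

Step 1: Filter enumerate([2, 20, 4, 18, 9]) keeping v > 7:
  (0, 2): 2 <= 7, excluded
  (1, 20): 20 > 7, included
  (2, 4): 4 <= 7, excluded
  (3, 18): 18 > 7, included
  (4, 9): 9 > 7, included
Therefore result = [(1, 20), (3, 18), (4, 9)].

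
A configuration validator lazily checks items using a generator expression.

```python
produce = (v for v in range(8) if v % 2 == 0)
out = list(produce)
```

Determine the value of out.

Step 1: Filter range(8) keeping only even values:
  v=0: even, included
  v=1: odd, excluded
  v=2: even, included
  v=3: odd, excluded
  v=4: even, included
  v=5: odd, excluded
  v=6: even, included
  v=7: odd, excluded
Therefore out = [0, 2, 4, 6].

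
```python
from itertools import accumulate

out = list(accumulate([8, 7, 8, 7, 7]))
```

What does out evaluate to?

Step 1: accumulate computes running sums:
  + 8 = 8
  + 7 = 15
  + 8 = 23
  + 7 = 30
  + 7 = 37
Therefore out = [8, 15, 23, 30, 37].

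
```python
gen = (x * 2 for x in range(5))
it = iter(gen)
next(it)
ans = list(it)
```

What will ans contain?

Step 1: Generator produces [0, 2, 4, 6, 8].
Step 2: next(it) consumes first element (0).
Step 3: list(it) collects remaining: [2, 4, 6, 8].
Therefore ans = [2, 4, 6, 8].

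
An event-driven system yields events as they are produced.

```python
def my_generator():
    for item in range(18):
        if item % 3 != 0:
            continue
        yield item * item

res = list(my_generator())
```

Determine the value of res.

Step 1: Only yield item**2 when item is divisible by 3:
  item=0: 0 % 3 == 0, yield 0**2 = 0
  item=3: 3 % 3 == 0, yield 3**2 = 9
  item=6: 6 % 3 == 0, yield 6**2 = 36
  item=9: 9 % 3 == 0, yield 9**2 = 81
  item=12: 12 % 3 == 0, yield 12**2 = 144
  item=15: 15 % 3 == 0, yield 15**2 = 225
Therefore res = [0, 9, 36, 81, 144, 225].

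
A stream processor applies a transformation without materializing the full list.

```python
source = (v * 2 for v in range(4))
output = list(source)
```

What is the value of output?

Step 1: For each v in range(4), compute v*2:
  v=0: 0*2 = 0
  v=1: 1*2 = 2
  v=2: 2*2 = 4
  v=3: 3*2 = 6
Therefore output = [0, 2, 4, 6].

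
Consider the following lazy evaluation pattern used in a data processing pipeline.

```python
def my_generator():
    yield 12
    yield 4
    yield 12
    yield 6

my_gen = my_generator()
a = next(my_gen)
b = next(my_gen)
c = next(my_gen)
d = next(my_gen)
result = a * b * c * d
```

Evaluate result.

Step 1: Create generator and consume all values:
  a = next(my_gen) = 12
  b = next(my_gen) = 4
  c = next(my_gen) = 12
  d = next(my_gen) = 6
Step 2: result = 12 * 4 * 12 * 6 = 3456.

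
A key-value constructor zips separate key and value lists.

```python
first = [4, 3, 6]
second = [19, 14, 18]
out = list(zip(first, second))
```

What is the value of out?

Step 1: zip pairs elements at same index:
  Index 0: (4, 19)
  Index 1: (3, 14)
  Index 2: (6, 18)
Therefore out = [(4, 19), (3, 14), (6, 18)].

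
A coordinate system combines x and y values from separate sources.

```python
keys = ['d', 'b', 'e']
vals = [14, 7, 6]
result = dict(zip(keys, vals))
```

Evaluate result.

Step 1: zip pairs keys with values:
  'd' -> 14
  'b' -> 7
  'e' -> 6
Therefore result = {'d': 14, 'b': 7, 'e': 6}.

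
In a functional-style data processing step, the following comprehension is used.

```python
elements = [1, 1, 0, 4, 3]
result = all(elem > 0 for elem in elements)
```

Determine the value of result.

Step 1: Check elem > 0 for each element in [1, 1, 0, 4, 3]:
  1 > 0: True
  1 > 0: True
  0 > 0: False
  4 > 0: True
  3 > 0: True
Step 2: all() returns False.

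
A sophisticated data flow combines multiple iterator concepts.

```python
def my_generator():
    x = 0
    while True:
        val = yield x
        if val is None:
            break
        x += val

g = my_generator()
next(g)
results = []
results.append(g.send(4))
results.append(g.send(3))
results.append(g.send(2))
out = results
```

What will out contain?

Step 1: next(g) -> yield 0.
Step 2: send(4) -> x = 4, yield 4.
Step 3: send(3) -> x = 7, yield 7.
Step 4: send(2) -> x = 9, yield 9.
Therefore out = [4, 7, 9].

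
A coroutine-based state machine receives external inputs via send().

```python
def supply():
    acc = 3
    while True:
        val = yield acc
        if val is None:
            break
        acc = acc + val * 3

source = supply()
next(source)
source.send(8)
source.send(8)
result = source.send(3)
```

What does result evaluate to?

Step 1: next() -> yield acc=3.
Step 2: send(8) -> val=8, acc = 3 + 8*3 = 27, yield 27.
Step 3: send(8) -> val=8, acc = 27 + 8*3 = 51, yield 51.
Step 4: send(3) -> val=3, acc = 51 + 3*3 = 60, yield 60.
Therefore result = 60.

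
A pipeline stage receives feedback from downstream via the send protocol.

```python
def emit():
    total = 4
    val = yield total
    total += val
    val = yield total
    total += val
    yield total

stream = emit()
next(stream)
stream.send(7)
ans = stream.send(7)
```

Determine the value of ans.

Step 1: next() -> yield total=4.
Step 2: send(7) -> val=7, total = 4+7 = 11, yield 11.
Step 3: send(7) -> val=7, total = 11+7 = 18, yield 18.
Therefore ans = 18.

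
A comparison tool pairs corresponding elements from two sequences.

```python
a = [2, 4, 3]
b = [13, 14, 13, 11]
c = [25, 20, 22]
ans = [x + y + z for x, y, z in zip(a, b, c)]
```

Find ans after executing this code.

Step 1: zip three lists (truncates to shortest, len=3):
  2 + 13 + 25 = 40
  4 + 14 + 20 = 38
  3 + 13 + 22 = 38
Therefore ans = [40, 38, 38].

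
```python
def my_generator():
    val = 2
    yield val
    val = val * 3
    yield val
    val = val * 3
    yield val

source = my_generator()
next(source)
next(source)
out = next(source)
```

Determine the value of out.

Step 1: Trace through generator execution:
  Yield 1: val starts at 2, yield 2
  Yield 2: val = 2 * 3 = 6, yield 6
  Yield 3: val = 6 * 3 = 18, yield 18
Step 2: First next() gets 2, second next() gets the second value, third next() yields 18.
Therefore out = 18.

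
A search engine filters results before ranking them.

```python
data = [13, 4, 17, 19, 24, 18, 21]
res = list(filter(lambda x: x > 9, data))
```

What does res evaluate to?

Step 1: Filter elements > 9:
  13: kept
  4: removed
  17: kept
  19: kept
  24: kept
  18: kept
  21: kept
Therefore res = [13, 17, 19, 24, 18, 21].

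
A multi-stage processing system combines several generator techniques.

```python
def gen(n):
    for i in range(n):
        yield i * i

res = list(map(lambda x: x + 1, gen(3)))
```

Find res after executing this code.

Step 1: gen(3) yields squares: [0, 1, 4].
Step 2: map adds 1 to each: [1, 2, 5].
Therefore res = [1, 2, 5].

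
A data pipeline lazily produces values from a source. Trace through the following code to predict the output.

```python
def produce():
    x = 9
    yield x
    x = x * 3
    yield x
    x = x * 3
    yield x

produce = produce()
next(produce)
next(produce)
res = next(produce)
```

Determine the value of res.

Step 1: Trace through generator execution:
  Yield 1: x starts at 9, yield 9
  Yield 2: x = 9 * 3 = 27, yield 27
  Yield 3: x = 27 * 3 = 81, yield 81
Step 2: First next() gets 9, second next() gets the second value, third next() yields 81.
Therefore res = 81.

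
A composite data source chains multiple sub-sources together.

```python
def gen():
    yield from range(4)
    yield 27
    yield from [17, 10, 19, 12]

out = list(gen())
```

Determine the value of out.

Step 1: Trace yields in order:
  yield 0
  yield 1
  yield 2
  yield 3
  yield 27
  yield 17
  yield 10
  yield 19
  yield 12
Therefore out = [0, 1, 2, 3, 27, 17, 10, 19, 12].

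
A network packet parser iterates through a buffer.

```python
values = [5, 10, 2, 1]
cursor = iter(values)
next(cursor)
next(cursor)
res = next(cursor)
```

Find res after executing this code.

Step 1: Create iterator over [5, 10, 2, 1].
Step 2: next() consumes 5.
Step 3: next() consumes 10.
Step 4: next() returns 2.
Therefore res = 2.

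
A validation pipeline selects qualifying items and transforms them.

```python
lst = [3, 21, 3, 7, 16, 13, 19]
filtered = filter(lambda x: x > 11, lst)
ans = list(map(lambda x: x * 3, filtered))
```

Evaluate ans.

Step 1: Filter lst for elements > 11:
  3: removed
  21: kept
  3: removed
  7: removed
  16: kept
  13: kept
  19: kept
Step 2: Map x * 3 on filtered [21, 16, 13, 19]:
  21 -> 63
  16 -> 48
  13 -> 39
  19 -> 57
Therefore ans = [63, 48, 39, 57].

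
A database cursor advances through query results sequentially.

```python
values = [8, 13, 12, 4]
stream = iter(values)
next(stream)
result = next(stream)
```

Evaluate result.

Step 1: Create iterator over [8, 13, 12, 4].
Step 2: next() consumes 8.
Step 3: next() returns 13.
Therefore result = 13.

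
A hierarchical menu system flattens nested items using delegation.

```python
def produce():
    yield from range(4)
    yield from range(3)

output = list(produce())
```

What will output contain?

Step 1: Trace yields in order:
  yield 0
  yield 1
  yield 2
  yield 3
  yield 0
  yield 1
  yield 2
Therefore output = [0, 1, 2, 3, 0, 1, 2].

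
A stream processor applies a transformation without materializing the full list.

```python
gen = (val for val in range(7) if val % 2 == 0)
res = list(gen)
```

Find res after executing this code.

Step 1: Filter range(7) keeping only even values:
  val=0: even, included
  val=1: odd, excluded
  val=2: even, included
  val=3: odd, excluded
  val=4: even, included
  val=5: odd, excluded
  val=6: even, included
Therefore res = [0, 2, 4, 6].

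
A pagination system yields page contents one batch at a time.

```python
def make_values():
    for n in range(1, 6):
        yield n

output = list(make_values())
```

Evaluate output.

Step 1: The generator yields each value from range(1, 6).
Step 2: list() consumes all yields: [1, 2, 3, 4, 5].
Therefore output = [1, 2, 3, 4, 5].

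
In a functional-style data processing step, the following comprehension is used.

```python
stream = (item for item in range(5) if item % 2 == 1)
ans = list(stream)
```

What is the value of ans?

Step 1: Filter range(5) keeping only odd values:
  item=0: even, excluded
  item=1: odd, included
  item=2: even, excluded
  item=3: odd, included
  item=4: even, excluded
Therefore ans = [1, 3].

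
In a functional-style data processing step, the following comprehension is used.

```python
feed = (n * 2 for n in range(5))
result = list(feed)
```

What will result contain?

Step 1: For each n in range(5), compute n*2:
  n=0: 0*2 = 0
  n=1: 1*2 = 2
  n=2: 2*2 = 4
  n=3: 3*2 = 6
  n=4: 4*2 = 8
Therefore result = [0, 2, 4, 6, 8].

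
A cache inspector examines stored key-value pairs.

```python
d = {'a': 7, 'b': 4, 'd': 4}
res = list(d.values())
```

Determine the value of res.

Step 1: d.values() returns the dictionary values in insertion order.
Therefore res = [7, 4, 4].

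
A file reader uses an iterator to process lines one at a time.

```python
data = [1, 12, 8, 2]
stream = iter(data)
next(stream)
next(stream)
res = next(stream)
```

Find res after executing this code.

Step 1: Create iterator over [1, 12, 8, 2].
Step 2: next() consumes 1.
Step 3: next() consumes 12.
Step 4: next() returns 8.
Therefore res = 8.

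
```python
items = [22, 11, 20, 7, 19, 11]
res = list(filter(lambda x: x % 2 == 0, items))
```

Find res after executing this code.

Step 1: Filter elements divisible by 2:
  22 % 2 = 0: kept
  11 % 2 = 1: removed
  20 % 2 = 0: kept
  7 % 2 = 1: removed
  19 % 2 = 1: removed
  11 % 2 = 1: removed
Therefore res = [22, 20].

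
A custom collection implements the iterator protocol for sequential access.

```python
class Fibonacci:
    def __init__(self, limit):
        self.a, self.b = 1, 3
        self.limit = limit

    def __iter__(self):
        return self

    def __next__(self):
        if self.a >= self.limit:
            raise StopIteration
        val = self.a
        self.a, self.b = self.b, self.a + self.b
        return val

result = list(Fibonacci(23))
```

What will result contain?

Step 1: Fibonacci-like sequence (a=1, b=3) until >= 23:
  Yield 1, then a,b = 3,4
  Yield 3, then a,b = 4,7
  Yield 4, then a,b = 7,11
  Yield 7, then a,b = 11,18
  Yield 11, then a,b = 18,29
  Yield 18, then a,b = 29,47
Step 2: 29 >= 23, stop.
Therefore result = [1, 3, 4, 7, 11, 18].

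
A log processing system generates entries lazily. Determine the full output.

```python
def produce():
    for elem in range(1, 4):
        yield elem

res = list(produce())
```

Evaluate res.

Step 1: The generator yields each value from range(1, 4).
Step 2: list() consumes all yields: [1, 2, 3].
Therefore res = [1, 2, 3].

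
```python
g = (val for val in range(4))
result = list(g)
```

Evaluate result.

Step 1: Generator expression iterates range(4): [0, 1, 2, 3].
Step 2: list() collects all values.
Therefore result = [0, 1, 2, 3].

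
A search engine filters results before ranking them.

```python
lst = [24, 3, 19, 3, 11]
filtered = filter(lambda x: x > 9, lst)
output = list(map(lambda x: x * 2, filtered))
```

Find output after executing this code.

Step 1: Filter lst for elements > 9:
  24: kept
  3: removed
  19: kept
  3: removed
  11: kept
Step 2: Map x * 2 on filtered [24, 19, 11]:
  24 -> 48
  19 -> 38
  11 -> 22
Therefore output = [48, 38, 22].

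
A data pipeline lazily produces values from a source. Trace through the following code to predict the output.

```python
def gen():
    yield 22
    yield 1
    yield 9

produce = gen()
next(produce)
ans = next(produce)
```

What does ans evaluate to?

Step 1: gen() creates a generator.
Step 2: next(produce) yields 22 (consumed and discarded).
Step 3: next(produce) yields 1, assigned to ans.
Therefore ans = 1.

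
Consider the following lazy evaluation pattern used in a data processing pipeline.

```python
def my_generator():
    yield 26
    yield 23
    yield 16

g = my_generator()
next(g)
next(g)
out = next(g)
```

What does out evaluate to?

Step 1: my_generator() creates a generator.
Step 2: next(g) yields 26 (consumed and discarded).
Step 3: next(g) yields 23 (consumed and discarded).
Step 4: next(g) yields 16, assigned to out.
Therefore out = 16.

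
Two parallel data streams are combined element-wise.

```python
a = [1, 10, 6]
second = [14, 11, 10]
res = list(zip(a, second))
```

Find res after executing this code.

Step 1: zip pairs elements at same index:
  Index 0: (1, 14)
  Index 1: (10, 11)
  Index 2: (6, 10)
Therefore res = [(1, 14), (10, 11), (6, 10)].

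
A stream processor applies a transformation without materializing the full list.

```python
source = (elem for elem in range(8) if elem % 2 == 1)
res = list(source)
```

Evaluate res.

Step 1: Filter range(8) keeping only odd values:
  elem=0: even, excluded
  elem=1: odd, included
  elem=2: even, excluded
  elem=3: odd, included
  elem=4: even, excluded
  elem=5: odd, included
  elem=6: even, excluded
  elem=7: odd, included
Therefore res = [1, 3, 5, 7].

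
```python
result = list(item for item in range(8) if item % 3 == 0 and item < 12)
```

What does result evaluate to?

Step 1: Filter range(8) where item % 3 == 0 and item < 12:
  item=0: both conditions met, included
  item=1: excluded (1 % 3 != 0)
  item=2: excluded (2 % 3 != 0)
  item=3: both conditions met, included
  item=4: excluded (4 % 3 != 0)
  item=5: excluded (5 % 3 != 0)
  item=6: both conditions met, included
  item=7: excluded (7 % 3 != 0)
Therefore result = [0, 3, 6].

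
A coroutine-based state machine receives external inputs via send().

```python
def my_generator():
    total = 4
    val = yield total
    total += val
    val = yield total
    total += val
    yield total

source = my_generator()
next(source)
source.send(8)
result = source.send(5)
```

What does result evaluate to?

Step 1: next() -> yield total=4.
Step 2: send(8) -> val=8, total = 4+8 = 12, yield 12.
Step 3: send(5) -> val=5, total = 12+5 = 17, yield 17.
Therefore result = 17.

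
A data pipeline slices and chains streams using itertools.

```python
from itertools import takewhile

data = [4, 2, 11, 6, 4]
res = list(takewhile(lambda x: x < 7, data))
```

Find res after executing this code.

Step 1: takewhile stops at first element >= 7:
  4 < 7: take
  2 < 7: take
  11 >= 7: stop
Therefore res = [4, 2].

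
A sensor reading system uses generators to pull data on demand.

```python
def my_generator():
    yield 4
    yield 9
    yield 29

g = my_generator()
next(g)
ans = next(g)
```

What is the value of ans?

Step 1: my_generator() creates a generator.
Step 2: next(g) yields 4 (consumed and discarded).
Step 3: next(g) yields 9, assigned to ans.
Therefore ans = 9.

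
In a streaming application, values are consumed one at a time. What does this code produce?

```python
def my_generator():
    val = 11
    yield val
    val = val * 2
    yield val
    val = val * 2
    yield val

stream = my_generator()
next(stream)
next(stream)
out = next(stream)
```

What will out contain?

Step 1: Trace through generator execution:
  Yield 1: val starts at 11, yield 11
  Yield 2: val = 11 * 2 = 22, yield 22
  Yield 3: val = 22 * 2 = 44, yield 44
Step 2: First next() gets 11, second next() gets the second value, third next() yields 44.
Therefore out = 44.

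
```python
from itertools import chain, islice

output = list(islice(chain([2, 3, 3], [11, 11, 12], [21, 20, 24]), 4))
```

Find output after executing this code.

Step 1: chain([2, 3, 3], [11, 11, 12], [21, 20, 24]) = [2, 3, 3, 11, 11, 12, 21, 20, 24].
Step 2: islice takes first 4 elements: [2, 3, 3, 11].
Therefore output = [2, 3, 3, 11].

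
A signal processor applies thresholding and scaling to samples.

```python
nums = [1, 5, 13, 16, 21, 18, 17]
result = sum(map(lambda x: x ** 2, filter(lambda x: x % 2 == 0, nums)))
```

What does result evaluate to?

Step 1: Filter even numbers from [1, 5, 13, 16, 21, 18, 17]: [16, 18]
Step 2: Square each: [256, 324]
Step 3: Sum = 580.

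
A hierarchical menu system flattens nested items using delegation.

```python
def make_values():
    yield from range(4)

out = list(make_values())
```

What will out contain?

Step 1: yield from delegates to the iterable, yielding each element.
Step 2: Collected values: [0, 1, 2, 3].
Therefore out = [0, 1, 2, 3].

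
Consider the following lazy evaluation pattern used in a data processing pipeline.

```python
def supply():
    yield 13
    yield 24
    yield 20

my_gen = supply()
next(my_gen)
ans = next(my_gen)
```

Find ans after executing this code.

Step 1: supply() creates a generator.
Step 2: next(my_gen) yields 13 (consumed and discarded).
Step 3: next(my_gen) yields 24, assigned to ans.
Therefore ans = 24.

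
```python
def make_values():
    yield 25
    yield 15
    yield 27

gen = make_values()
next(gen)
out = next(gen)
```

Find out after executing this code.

Step 1: make_values() creates a generator.
Step 2: next(gen) yields 25 (consumed and discarded).
Step 3: next(gen) yields 15, assigned to out.
Therefore out = 15.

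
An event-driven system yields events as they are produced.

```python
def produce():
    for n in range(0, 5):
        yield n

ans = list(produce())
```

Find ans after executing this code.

Step 1: The generator yields each value from range(0, 5).
Step 2: list() consumes all yields: [0, 1, 2, 3, 4].
Therefore ans = [0, 1, 2, 3, 4].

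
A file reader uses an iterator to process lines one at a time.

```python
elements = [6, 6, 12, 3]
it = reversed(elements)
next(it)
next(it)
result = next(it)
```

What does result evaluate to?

Step 1: reversed([6, 6, 12, 3]) gives iterator: [3, 12, 6, 6].
Step 2: First next() = 3, second next() = 12.
Step 3: Third next() = 6.
Therefore result = 6.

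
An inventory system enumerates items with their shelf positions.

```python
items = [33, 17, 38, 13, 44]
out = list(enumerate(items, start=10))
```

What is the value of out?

Step 1: enumerate with start=10:
  (10, 33)
  (11, 17)
  (12, 38)
  (13, 13)
  (14, 44)
Therefore out = [(10, 33), (11, 17), (12, 38), (13, 13), (14, 44)].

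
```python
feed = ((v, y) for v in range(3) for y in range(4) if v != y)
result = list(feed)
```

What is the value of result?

Step 1: Nested generator over range(3) x range(4) where v != y:
  (0, 0): excluded (v == y)
  (0, 1): included
  (0, 2): included
  (0, 3): included
  (1, 0): included
  (1, 1): excluded (v == y)
  (1, 2): included
  (1, 3): included
  (2, 0): included
  (2, 1): included
  (2, 2): excluded (v == y)
  (2, 3): included
Therefore result = [(0, 1), (0, 2), (0, 3), (1, 0), (1, 2), (1, 3), (2, 0), (2, 1), (2, 3)].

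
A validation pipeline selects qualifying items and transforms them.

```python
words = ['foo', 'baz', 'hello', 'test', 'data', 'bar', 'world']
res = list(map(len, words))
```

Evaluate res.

Step 1: Map len() to each word:
  'foo' -> 3
  'baz' -> 3
  'hello' -> 5
  'test' -> 4
  'data' -> 4
  'bar' -> 3
  'world' -> 5
Therefore res = [3, 3, 5, 4, 4, 3, 5].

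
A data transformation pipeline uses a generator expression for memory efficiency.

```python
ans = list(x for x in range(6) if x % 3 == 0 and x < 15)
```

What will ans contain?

Step 1: Filter range(6) where x % 3 == 0 and x < 15:
  x=0: both conditions met, included
  x=1: excluded (1 % 3 != 0)
  x=2: excluded (2 % 3 != 0)
  x=3: both conditions met, included
  x=4: excluded (4 % 3 != 0)
  x=5: excluded (5 % 3 != 0)
Therefore ans = [0, 3].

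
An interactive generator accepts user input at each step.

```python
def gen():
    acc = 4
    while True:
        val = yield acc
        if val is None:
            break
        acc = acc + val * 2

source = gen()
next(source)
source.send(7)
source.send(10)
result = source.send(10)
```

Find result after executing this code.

Step 1: next() -> yield acc=4.
Step 2: send(7) -> val=7, acc = 4 + 7*2 = 18, yield 18.
Step 3: send(10) -> val=10, acc = 18 + 10*2 = 38, yield 38.
Step 4: send(10) -> val=10, acc = 38 + 10*2 = 58, yield 58.
Therefore result = 58.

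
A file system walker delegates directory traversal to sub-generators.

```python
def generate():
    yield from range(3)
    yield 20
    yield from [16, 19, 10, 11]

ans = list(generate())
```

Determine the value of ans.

Step 1: Trace yields in order:
  yield 0
  yield 1
  yield 2
  yield 20
  yield 16
  yield 19
  yield 10
  yield 11
Therefore ans = [0, 1, 2, 20, 16, 19, 10, 11].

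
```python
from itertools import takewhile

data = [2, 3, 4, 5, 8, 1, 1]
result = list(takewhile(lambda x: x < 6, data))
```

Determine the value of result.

Step 1: takewhile stops at first element >= 6:
  2 < 6: take
  3 < 6: take
  4 < 6: take
  5 < 6: take
  8 >= 6: stop
Therefore result = [2, 3, 4, 5].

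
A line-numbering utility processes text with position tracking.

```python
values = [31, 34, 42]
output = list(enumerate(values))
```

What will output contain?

Step 1: enumerate pairs each element with its index:
  (0, 31)
  (1, 34)
  (2, 42)
Therefore output = [(0, 31), (1, 34), (2, 42)].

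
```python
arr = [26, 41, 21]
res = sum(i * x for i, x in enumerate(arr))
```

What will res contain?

Step 1: Compute i * x for each (i, x) in enumerate([26, 41, 21]):
  i=0, x=26: 0*26 = 0
  i=1, x=41: 1*41 = 41
  i=2, x=21: 2*21 = 42
Step 2: sum = 0 + 41 + 42 = 83.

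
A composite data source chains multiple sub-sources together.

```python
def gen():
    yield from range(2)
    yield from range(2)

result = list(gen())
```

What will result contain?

Step 1: Trace yields in order:
  yield 0
  yield 1
  yield 0
  yield 1
Therefore result = [0, 1, 0, 1].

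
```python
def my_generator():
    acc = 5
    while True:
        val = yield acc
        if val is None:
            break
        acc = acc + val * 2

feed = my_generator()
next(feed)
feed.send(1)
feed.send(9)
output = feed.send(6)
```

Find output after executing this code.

Step 1: next() -> yield acc=5.
Step 2: send(1) -> val=1, acc = 5 + 1*2 = 7, yield 7.
Step 3: send(9) -> val=9, acc = 7 + 9*2 = 25, yield 25.
Step 4: send(6) -> val=6, acc = 25 + 6*2 = 37, yield 37.
Therefore output = 37.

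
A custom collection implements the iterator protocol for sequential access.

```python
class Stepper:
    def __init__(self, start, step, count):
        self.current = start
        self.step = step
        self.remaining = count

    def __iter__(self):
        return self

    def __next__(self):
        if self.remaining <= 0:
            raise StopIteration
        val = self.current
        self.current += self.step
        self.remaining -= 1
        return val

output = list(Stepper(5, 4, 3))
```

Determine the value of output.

Step 1: Stepper starts at 5, increments by 4, for 3 steps:
  Yield 5, then current += 4
  Yield 9, then current += 4
  Yield 13, then current += 4
Therefore output = [5, 9, 13].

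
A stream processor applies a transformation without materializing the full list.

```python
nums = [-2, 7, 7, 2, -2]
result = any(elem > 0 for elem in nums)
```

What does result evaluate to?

Step 1: Check elem > 0 for each element in [-2, 7, 7, 2, -2]:
  -2 > 0: False
  7 > 0: True
  7 > 0: True
  2 > 0: True
  -2 > 0: False
Step 2: any() returns True.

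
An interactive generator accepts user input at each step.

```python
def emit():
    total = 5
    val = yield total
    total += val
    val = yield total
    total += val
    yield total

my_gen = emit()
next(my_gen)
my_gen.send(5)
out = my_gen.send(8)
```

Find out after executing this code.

Step 1: next() -> yield total=5.
Step 2: send(5) -> val=5, total = 5+5 = 10, yield 10.
Step 3: send(8) -> val=8, total = 10+8 = 18, yield 18.
Therefore out = 18.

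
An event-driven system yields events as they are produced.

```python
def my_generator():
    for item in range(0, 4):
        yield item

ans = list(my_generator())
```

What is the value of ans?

Step 1: The generator yields each value from range(0, 4).
Step 2: list() consumes all yields: [0, 1, 2, 3].
Therefore ans = [0, 1, 2, 3].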